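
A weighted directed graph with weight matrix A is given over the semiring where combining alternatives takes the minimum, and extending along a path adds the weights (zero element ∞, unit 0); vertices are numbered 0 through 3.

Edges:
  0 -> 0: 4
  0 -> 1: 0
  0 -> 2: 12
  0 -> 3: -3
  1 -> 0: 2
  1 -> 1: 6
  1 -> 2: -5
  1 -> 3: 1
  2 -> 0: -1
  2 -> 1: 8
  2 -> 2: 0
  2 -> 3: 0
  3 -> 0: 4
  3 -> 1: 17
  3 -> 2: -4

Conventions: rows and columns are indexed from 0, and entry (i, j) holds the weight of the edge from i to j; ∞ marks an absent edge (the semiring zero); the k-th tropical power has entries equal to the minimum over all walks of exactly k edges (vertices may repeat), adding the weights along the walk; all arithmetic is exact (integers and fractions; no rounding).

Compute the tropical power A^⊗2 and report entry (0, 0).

A^⊗2:
  [1, 4, -7, 1]
  [-6, 2, -5, -5]
  [-1, -1, -4, -4]
  [-5, 4, -4, -4]
Key observation: the optimum is the walk 0->3->0, with weight (-3) + 4 = 1.
Optimal value attained by: walk 0->3->0.
Answer: (A^⊗2)[0][0] = 1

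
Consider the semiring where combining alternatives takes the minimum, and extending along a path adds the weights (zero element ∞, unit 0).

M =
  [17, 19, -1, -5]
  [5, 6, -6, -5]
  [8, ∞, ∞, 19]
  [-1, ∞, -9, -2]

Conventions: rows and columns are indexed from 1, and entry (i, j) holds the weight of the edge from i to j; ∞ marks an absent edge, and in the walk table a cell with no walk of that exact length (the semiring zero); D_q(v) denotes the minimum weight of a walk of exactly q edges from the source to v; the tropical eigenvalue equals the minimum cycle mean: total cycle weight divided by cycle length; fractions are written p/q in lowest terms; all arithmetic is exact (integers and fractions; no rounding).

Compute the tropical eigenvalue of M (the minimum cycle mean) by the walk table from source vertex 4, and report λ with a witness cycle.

q=0: [∞, ∞, ∞, 0]
q=1: [-1, ∞, -9, -2]
q=2: [-3, 18, -11, -6]
q=3: [-7, 16, -15, -8]
q=4: [-9, 12, -17, -12]
Optimal cycle mean attained by: cycle 1->4->1, total (-5) + (-1), length 2.
Answer: λ = -3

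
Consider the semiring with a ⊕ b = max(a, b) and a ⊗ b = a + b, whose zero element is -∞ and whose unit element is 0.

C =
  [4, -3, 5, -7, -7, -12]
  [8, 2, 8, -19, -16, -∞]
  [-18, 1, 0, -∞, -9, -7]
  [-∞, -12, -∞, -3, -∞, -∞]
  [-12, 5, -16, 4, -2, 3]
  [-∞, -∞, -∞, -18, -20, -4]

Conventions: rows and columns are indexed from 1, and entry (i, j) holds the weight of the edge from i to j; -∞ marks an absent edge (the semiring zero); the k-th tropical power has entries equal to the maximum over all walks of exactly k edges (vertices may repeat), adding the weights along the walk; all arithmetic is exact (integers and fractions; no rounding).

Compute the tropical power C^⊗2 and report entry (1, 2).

C^⊗2:
  [8, 6, 9, -3, -3, -2]
  [12, 9, 13, 1, 1, 1]
  [9, 3, 9, -5, -9, -6]
  [-4, -10, -4, -6, -28, -∞]
  [13, 7, 13, 2, -4, 1]
  [-32, -15, -36, -16, -22, -8]
Key observation: the optimum is the walk 1->3->2, with weight 5 + 1 = 6.
Optimal value attained by: walk 1->3->2.
Answer: (C^⊗2)[1][2] = 6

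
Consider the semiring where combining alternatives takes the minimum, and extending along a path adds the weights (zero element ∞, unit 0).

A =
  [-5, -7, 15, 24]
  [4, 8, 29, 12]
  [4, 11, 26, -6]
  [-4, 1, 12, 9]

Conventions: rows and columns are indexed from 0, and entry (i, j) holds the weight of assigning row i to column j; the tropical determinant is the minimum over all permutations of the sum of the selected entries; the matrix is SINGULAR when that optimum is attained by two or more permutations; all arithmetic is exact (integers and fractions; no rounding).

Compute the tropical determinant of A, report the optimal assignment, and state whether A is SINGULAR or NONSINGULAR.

σ = (0, 1, 2, 3): (-5) + 8 + 26 + 9 = 38
σ = (0, 1, 3, 2): (-5) + 8 + (-6) + 12 = 9
σ = (0, 2, 1, 3): (-5) + 29 + 11 + 9 = 44
σ = (0, 2, 3, 1): (-5) + 29 + (-6) + 1 = 19
σ = (0, 3, 1, 2): (-5) + 12 + 11 + 12 = 30
σ = (0, 3, 2, 1): (-5) + 12 + 26 + 1 = 34
σ = (1, 0, 2, 3): (-7) + 4 + 26 + 9 = 32
σ = (1, 0, 3, 2): (-7) + 4 + (-6) + 12 = 3
σ = (1, 2, 0, 3): (-7) + 29 + 4 + 9 = 35
σ = (1, 2, 3, 0): (-7) + 29 + (-6) + (-4) = 12
σ = (1, 3, 0, 2): (-7) + 12 + 4 + 12 = 21
σ = (1, 3, 2, 0): (-7) + 12 + 26 + (-4) = 27
σ = (2, 0, 1, 3): 15 + 4 + 11 + 9 = 39
σ = (2, 0, 3, 1): 15 + 4 + (-6) + 1 = 14
σ = (2, 1, 0, 3): 15 + 8 + 4 + 9 = 36
σ = (2, 1, 3, 0): 15 + 8 + (-6) + (-4) = 13
σ = (2, 3, 0, 1): 15 + 12 + 4 + 1 = 32
σ = (2, 3, 1, 0): 15 + 12 + 11 + (-4) = 34
σ = (3, 0, 1, 2): 24 + 4 + 11 + 12 = 51
σ = (3, 0, 2, 1): 24 + 4 + 26 + 1 = 55
σ = (3, 1, 0, 2): 24 + 8 + 4 + 12 = 48
σ = (3, 1, 2, 0): 24 + 8 + 26 + (-4) = 54
σ = (3, 2, 0, 1): 24 + 29 + 4 + 1 = 58
σ = (3, 2, 1, 0): 24 + 29 + 11 + (-4) = 60
Optimal value attained by: σ = (1, 0, 3, 2).
Answer: det⊕(A) = 3; verdict: NONSINGULAR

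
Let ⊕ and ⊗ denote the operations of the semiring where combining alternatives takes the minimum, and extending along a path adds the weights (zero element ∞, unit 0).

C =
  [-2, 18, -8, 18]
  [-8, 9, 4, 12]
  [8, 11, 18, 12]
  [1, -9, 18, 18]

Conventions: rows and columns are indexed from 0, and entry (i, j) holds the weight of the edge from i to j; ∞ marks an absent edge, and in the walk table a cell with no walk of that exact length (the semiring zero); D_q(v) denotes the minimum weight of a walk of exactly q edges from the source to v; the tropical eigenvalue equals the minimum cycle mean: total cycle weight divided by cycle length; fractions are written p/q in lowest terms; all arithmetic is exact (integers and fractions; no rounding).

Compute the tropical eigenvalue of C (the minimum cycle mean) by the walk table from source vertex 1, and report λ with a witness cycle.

q=0: [∞, 0, ∞, ∞]
q=1: [-8, 9, 4, 12]
q=2: [-10, 3, -16, 10]
q=3: [-12, -5, -18, -4]
q=4: [-14, -13, -20, -6]
Optimal cycle mean attained by: cycle 0->2->3->1->0, total (-8) + 12 + (-9) + (-8), length 4.
Answer: λ = -13/4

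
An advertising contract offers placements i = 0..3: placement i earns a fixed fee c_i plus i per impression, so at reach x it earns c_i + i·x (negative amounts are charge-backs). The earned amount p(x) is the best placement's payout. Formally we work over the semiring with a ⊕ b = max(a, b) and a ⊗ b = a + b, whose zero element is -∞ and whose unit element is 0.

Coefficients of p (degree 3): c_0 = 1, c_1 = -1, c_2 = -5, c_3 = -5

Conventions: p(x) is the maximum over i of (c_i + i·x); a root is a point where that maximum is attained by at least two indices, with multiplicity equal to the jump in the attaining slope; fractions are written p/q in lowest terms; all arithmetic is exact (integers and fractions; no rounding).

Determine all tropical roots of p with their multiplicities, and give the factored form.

hull edge (i=0, c=1) to (i=3, c=-5): slope -2, span 3
Factored form: p(x) = -5 ⊗ (x ⊕ 2) ⊗ (x ⊕ 2) ⊗ (x ⊕ 2)
Answer: roots = 2 (mult 3)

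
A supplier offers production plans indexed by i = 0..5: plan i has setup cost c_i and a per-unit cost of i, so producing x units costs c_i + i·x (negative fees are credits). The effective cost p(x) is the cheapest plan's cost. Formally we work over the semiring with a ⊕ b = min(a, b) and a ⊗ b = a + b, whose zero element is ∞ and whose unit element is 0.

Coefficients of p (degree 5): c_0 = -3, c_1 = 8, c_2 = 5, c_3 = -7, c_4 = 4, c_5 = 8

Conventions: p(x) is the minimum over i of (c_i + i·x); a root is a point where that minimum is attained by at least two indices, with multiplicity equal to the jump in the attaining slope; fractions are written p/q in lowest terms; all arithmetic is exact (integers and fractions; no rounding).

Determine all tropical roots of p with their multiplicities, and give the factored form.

hull edge (i=0, c=-3) to (i=3, c=-7): slope -4/3, span 3
hull edge (i=3, c=-7) to (i=5, c=8): slope 15/2, span 2
Factored form: p(x) = 8 ⊗ (x ⊕ (-15/2)) ⊗ (x ⊕ (-15/2)) ⊗ (x ⊕ 4/3) ⊗ (x ⊕ 4/3) ⊗ (x ⊕ 4/3)
Answer: roots = -15/2 (mult 2), 4/3 (mult 3)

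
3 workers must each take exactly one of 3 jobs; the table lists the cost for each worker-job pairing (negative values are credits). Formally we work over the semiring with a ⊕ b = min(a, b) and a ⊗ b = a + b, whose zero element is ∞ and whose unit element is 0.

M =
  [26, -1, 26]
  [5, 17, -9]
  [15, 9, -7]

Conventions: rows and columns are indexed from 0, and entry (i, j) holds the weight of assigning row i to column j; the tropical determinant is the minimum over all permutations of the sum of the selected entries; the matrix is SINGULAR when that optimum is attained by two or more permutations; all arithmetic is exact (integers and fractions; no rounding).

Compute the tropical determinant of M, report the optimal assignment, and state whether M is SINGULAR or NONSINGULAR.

σ = (0, 1, 2): 26 + 17 + (-7) = 36
σ = (0, 2, 1): 26 + (-9) + 9 = 26
σ = (1, 0, 2): (-1) + 5 + (-7) = -3
σ = (1, 2, 0): (-1) + (-9) + 15 = 5
σ = (2, 0, 1): 26 + 5 + 9 = 40
σ = (2, 1, 0): 26 + 17 + 15 = 58
Optimal value attained by: σ = (1, 0, 2).
Answer: det⊕(M) = -3; verdict: NONSINGULAR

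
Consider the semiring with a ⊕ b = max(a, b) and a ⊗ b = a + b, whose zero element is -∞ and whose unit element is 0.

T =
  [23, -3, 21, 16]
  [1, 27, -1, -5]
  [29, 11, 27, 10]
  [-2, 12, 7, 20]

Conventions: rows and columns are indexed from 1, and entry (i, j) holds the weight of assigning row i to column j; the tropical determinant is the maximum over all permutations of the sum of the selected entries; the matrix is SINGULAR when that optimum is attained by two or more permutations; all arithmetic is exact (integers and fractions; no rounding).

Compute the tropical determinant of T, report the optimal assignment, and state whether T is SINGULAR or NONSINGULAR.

σ = (1, 2, 3, 4): 23 + 27 + 27 + 20 = 97
σ = (1, 2, 4, 3): 23 + 27 + 10 + 7 = 67
σ = (1, 3, 2, 4): 23 + (-1) + 11 + 20 = 53
σ = (1, 3, 4, 2): 23 + (-1) + 10 + 12 = 44
σ = (1, 4, 2, 3): 23 + (-5) + 11 + 7 = 36
σ = (1, 4, 3, 2): 23 + (-5) + 27 + 12 = 57
σ = (2, 1, 3, 4): (-3) + 1 + 27 + 20 = 45
σ = (2, 1, 4, 3): (-3) + 1 + 10 + 7 = 15
σ = (2, 3, 1, 4): (-3) + (-1) + 29 + 20 = 45
σ = (2, 3, 4, 1): (-3) + (-1) + 10 + (-2) = 4
σ = (2, 4, 1, 3): (-3) + (-5) + 29 + 7 = 28
σ = (2, 4, 3, 1): (-3) + (-5) + 27 + (-2) = 17
σ = (3, 1, 2, 4): 21 + 1 + 11 + 20 = 53
σ = (3, 1, 4, 2): 21 + 1 + 10 + 12 = 44
σ = (3, 2, 1, 4): 21 + 27 + 29 + 20 = 97
σ = (3, 2, 4, 1): 21 + 27 + 10 + (-2) = 56
σ = (3, 4, 1, 2): 21 + (-5) + 29 + 12 = 57
σ = (3, 4, 2, 1): 21 + (-5) + 11 + (-2) = 25
σ = (4, 1, 2, 3): 16 + 1 + 11 + 7 = 35
σ = (4, 1, 3, 2): 16 + 1 + 27 + 12 = 56
σ = (4, 2, 1, 3): 16 + 27 + 29 + 7 = 79
σ = (4, 2, 3, 1): 16 + 27 + 27 + (-2) = 68
σ = (4, 3, 1, 2): 16 + (-1) + 29 + 12 = 56
σ = (4, 3, 2, 1): 16 + (-1) + 11 + (-2) = 24
Optimal value attained by: σ = (1, 2, 3, 4).
Answer: det⊕(T) = 97; verdict: SINGULAR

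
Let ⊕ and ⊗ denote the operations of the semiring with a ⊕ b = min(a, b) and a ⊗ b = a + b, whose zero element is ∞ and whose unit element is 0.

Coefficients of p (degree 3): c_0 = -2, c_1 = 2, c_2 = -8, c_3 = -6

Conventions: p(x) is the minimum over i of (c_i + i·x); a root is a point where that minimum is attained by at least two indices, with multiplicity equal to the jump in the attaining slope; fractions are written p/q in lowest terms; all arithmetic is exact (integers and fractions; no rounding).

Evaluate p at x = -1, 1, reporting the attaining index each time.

p(-1) = min(-2+0·(-1)=-2, 2+1·(-1)=1, -8+2·(-1)=-10, -6+3·(-1)=-9) = -10 (attained by i=2)
p(1) = min(-2+0·1=-2, 2+1·1=3, -8+2·1=-6, -6+3·1=-3) = -6 (attained by i=2)
Answer: p(-1) = -10; p(1) = -6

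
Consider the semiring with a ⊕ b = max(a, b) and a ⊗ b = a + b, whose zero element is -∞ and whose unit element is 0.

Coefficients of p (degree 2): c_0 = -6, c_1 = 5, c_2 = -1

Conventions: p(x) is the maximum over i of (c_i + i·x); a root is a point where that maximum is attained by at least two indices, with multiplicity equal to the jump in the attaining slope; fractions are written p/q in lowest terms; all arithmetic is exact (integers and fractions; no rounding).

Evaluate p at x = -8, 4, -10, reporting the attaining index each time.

p(-8) = max(-6+0·(-8)=-6, 5+1·(-8)=-3, -1+2·(-8)=-17) = -3 (attained by i=1)
p(4) = max(-6+0·4=-6, 5+1·4=9, -1+2·4=7) = 9 (attained by i=1)
p(-10) = max(-6+0·(-10)=-6, 5+1·(-10)=-5, -1+2·(-10)=-21) = -5 (attained by i=1)
Answer: p(-8) = -3; p(4) = 9; p(-10) = -5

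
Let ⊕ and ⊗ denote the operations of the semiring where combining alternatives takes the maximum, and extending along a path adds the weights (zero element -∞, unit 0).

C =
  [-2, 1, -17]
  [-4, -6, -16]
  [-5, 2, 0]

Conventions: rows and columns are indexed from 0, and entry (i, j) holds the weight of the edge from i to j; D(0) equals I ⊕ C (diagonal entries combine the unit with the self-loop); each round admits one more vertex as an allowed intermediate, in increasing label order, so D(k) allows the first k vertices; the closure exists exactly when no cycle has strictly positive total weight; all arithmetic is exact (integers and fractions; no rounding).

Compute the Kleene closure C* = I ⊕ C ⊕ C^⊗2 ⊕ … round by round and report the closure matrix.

D(0):
  [0, 1, -17]
  [-4, 0, -16]
  [-5, 2, 0]
D(1):
  [0, 1, -17]
  [-4, 0, -16]
  [-5, 2, 0]
D(2):
  [0, 1, -15]
  [-4, 0, -16]
  [-2, 2, 0]
D(3):
  [0, 1, -15]
  [-4, 0, -16]
  [-2, 2, 0]
Answer: C* = [[0, 1, -15], [-4, 0, -16], [-2, 2, 0]]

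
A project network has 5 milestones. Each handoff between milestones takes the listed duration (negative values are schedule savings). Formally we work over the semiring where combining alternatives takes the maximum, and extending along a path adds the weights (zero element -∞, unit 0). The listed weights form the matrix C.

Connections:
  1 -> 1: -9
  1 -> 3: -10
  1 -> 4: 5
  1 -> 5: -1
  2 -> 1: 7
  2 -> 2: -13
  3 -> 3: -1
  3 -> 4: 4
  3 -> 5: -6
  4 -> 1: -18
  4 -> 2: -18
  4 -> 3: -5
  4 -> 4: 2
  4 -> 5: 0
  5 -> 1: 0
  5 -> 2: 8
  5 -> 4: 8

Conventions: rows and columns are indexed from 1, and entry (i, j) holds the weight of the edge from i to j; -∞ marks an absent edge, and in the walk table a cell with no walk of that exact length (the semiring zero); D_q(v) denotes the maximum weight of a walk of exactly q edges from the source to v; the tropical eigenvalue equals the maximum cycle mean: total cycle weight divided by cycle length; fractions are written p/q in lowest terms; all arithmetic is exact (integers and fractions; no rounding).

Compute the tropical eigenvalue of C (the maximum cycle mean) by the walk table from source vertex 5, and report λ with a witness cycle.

q=0: [-∞, -∞, -∞, -∞, 0]
q=1: [0, 8, -∞, 8, -∞]
q=2: [15, -5, 3, 10, 8]
q=3: [8, 16, 5, 20, 14]
q=4: [23, 22, 15, 22, 20]
q=5: [29, 28, 17, 28, 22]
Optimal cycle mean attained by: cycle 1->4->5->2->1, total 5 + 0 + 8 + 7, length 4.
Answer: λ = 5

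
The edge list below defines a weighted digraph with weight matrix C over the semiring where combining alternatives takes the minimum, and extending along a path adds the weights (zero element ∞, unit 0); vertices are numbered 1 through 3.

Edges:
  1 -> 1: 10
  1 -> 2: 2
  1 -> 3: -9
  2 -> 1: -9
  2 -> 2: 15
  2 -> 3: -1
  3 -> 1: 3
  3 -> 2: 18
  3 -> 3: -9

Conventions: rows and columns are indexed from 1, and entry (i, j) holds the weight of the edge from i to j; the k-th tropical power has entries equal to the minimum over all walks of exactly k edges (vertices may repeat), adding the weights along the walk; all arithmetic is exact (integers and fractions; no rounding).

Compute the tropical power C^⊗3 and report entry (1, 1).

C^⊗2:
  [-7, 9, -18]
  [1, -7, -18]
  [-6, 5, -18]
C^⊗3:
  [-15, -5, -27]
  [-16, 0, -27]
  [-15, -4, -27]
Key observation: the optimum is the walk 1->3->3->1, with weight (-9) + (-9) + 3 = -15.
Optimal value attained by: walk 1->3->3->1.
Answer: (C^⊗3)[1][1] = -15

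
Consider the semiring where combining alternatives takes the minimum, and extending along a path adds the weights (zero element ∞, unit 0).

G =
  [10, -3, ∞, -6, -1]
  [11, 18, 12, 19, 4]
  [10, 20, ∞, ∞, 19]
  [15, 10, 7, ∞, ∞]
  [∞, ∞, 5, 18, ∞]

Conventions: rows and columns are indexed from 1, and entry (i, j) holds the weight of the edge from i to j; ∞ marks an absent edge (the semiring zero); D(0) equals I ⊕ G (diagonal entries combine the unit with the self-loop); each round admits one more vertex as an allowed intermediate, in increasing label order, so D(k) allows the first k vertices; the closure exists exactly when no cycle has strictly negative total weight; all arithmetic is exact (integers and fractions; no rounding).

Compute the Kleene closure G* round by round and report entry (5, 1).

D(0):
  [0, -3, ∞, -6, -1]
  [11, 0, 12, 19, 4]
  [10, 20, 0, ∞, 19]
  [15, 10, 7, 0, ∞]
  [∞, ∞, 5, 18, 0]
D(1):
  [0, -3, ∞, -6, -1]
  [11, 0, 12, 5, 4]
  [10, 7, 0, 4, 9]
  [15, 10, 7, 0, 14]
  [∞, ∞, 5, 18, 0]
D(2):
  [0, -3, 9, -6, -1]
  [11, 0, 12, 5, 4]
  [10, 7, 0, 4, 9]
  [15, 10, 7, 0, 14]
  [∞, ∞, 5, 18, 0]
D(3):
  [0, -3, 9, -6, -1]
  [11, 0, 12, 5, 4]
  [10, 7, 0, 4, 9]
  [15, 10, 7, 0, 14]
  [15, 12, 5, 9, 0]
D(4):
  [0, -3, 1, -6, -1]
  [11, 0, 12, 5, 4]
  [10, 7, 0, 4, 9]
  [15, 10, 7, 0, 14]
  [15, 12, 5, 9, 0]
D(5):
  [0, -3, 1, -6, -1]
  [11, 0, 9, 5, 4]
  [10, 7, 0, 4, 9]
  [15, 10, 7, 0, 14]
  [15, 12, 5, 9, 0]
Answer: G*[5][1] = 15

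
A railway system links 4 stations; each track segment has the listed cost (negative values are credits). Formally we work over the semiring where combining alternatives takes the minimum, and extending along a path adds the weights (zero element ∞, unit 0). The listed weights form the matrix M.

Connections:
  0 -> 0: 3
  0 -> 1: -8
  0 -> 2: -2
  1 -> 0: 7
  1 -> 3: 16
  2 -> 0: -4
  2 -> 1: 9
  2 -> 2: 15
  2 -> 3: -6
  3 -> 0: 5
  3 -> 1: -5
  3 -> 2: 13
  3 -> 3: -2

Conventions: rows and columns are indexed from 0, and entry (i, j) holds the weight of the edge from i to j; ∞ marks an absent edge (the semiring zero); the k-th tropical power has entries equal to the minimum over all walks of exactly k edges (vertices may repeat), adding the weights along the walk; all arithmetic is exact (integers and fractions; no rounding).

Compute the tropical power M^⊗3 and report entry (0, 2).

M^⊗2:
  [-6, -5, 1, -8]
  [10, -1, 5, 14]
  [-1, -12, -6, -8]
  [2, -7, 3, -4]
M^⊗3:
  [-3, -14, -8, -10]
  [1, 2, 8, -1]
  [-10, -13, -3, -12]
  [-1, -9, 0, -6]
Key observation: the optimum is the walk 0->2->0->2, with weight (-2) + (-4) + (-2) = -8.
Optimal value attained by: walk 0->2->0->2.
Answer: (M^⊗3)[0][2] = -8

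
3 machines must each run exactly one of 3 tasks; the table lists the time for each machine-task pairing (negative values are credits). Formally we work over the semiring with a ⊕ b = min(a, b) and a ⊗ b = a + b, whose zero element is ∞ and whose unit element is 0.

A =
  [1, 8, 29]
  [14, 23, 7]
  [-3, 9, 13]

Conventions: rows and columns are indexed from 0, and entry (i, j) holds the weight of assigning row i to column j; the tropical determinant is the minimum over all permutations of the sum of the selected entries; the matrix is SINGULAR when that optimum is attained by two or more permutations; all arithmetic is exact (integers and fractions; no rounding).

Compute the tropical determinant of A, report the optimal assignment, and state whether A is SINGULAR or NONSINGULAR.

σ = (0, 1, 2): 1 + 23 + 13 = 37
σ = (0, 2, 1): 1 + 7 + 9 = 17
σ = (1, 0, 2): 8 + 14 + 13 = 35
σ = (1, 2, 0): 8 + 7 + (-3) = 12
σ = (2, 0, 1): 29 + 14 + 9 = 52
σ = (2, 1, 0): 29 + 23 + (-3) = 49
Optimal value attained by: σ = (1, 2, 0).
Answer: det⊕(A) = 12; verdict: NONSINGULAR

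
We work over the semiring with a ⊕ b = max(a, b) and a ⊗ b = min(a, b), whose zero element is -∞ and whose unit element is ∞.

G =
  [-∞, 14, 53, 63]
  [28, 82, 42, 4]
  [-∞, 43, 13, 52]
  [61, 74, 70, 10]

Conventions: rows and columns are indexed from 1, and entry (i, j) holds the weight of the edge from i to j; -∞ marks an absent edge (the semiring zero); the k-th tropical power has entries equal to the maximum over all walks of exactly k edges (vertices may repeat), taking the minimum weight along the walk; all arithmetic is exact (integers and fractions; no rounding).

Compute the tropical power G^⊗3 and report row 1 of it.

G^⊗2:
  [61, 63, 63, 52]
  [28, 82, 42, 42]
  [52, 52, 52, 13]
  [28, 74, 53, 61]
G^⊗3:
  [52, 63, 53, 61]
  [42, 82, 42, 42]
  [28, 52, 52, 52]
  [61, 74, 61, 52]
Answer: row 1 of G^⊗3 = [52, 63, 53, 61]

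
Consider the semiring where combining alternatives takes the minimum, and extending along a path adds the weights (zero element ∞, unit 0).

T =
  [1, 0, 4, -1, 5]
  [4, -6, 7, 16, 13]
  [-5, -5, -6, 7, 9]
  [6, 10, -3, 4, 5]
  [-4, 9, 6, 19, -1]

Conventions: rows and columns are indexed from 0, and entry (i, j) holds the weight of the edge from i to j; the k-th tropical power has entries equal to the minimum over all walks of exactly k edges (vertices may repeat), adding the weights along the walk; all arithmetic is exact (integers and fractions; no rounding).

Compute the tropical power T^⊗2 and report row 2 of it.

T^⊗2:
  [-1, -6, -4, 0, 4]
  [-2, -12, 1, 3, 7]
  [-11, -11, -12, -6, 0]
  [-8, -8, -9, 4, 4]
  [-5, -4, 0, -5, -2]
Answer: row 2 of T^⊗2 = [-11, -11, -12, -6, 0]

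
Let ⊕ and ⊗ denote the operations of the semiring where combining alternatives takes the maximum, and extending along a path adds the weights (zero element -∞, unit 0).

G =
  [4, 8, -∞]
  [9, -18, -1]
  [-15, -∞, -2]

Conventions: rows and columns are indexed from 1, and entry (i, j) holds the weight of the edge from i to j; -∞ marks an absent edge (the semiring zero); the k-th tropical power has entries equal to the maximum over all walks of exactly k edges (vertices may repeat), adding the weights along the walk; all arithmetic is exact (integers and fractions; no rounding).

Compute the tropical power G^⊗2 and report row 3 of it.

G^⊗2:
  [17, 12, 7]
  [13, 17, -3]
  [-11, -7, -4]
Answer: row 3 of G^⊗2 = [-11, -7, -4]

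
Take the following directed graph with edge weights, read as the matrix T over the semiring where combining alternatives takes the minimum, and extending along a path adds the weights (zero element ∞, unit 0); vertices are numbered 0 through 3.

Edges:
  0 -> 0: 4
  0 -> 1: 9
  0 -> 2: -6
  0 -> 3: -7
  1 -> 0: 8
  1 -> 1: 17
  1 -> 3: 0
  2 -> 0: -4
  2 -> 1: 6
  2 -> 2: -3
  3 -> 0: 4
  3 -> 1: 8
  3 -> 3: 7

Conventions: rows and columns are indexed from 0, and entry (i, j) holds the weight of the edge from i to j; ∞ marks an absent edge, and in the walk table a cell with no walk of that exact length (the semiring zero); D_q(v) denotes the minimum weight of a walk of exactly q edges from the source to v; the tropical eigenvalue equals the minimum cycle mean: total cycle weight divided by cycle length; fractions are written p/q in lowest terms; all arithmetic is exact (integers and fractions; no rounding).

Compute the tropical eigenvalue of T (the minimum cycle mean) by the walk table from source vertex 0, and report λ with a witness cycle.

q=0: [0, ∞, ∞, ∞]
q=1: [4, 9, -6, -7]
q=2: [-10, 0, -9, -3]
q=3: [-13, -3, -16, -17]
q=4: [-20, -10, -19, -20]
Optimal cycle mean attained by: cycle 0->2->0, total (-6) + (-4), length 2.
Answer: λ = -5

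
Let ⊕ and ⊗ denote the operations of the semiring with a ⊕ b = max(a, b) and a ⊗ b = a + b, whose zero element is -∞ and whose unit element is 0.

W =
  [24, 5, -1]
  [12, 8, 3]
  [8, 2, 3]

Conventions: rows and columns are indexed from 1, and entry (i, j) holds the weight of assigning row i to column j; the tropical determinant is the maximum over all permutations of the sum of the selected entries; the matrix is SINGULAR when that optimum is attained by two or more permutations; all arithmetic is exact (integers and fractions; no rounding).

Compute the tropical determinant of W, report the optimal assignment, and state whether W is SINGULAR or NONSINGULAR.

σ = (1, 2, 3): 24 + 8 + 3 = 35
σ = (1, 3, 2): 24 + 3 + 2 = 29
σ = (2, 1, 3): 5 + 12 + 3 = 20
σ = (2, 3, 1): 5 + 3 + 8 = 16
σ = (3, 1, 2): (-1) + 12 + 2 = 13
σ = (3, 2, 1): (-1) + 8 + 8 = 15
Optimal value attained by: σ = (1, 2, 3).
Answer: det⊕(W) = 35; verdict: NONSINGULAR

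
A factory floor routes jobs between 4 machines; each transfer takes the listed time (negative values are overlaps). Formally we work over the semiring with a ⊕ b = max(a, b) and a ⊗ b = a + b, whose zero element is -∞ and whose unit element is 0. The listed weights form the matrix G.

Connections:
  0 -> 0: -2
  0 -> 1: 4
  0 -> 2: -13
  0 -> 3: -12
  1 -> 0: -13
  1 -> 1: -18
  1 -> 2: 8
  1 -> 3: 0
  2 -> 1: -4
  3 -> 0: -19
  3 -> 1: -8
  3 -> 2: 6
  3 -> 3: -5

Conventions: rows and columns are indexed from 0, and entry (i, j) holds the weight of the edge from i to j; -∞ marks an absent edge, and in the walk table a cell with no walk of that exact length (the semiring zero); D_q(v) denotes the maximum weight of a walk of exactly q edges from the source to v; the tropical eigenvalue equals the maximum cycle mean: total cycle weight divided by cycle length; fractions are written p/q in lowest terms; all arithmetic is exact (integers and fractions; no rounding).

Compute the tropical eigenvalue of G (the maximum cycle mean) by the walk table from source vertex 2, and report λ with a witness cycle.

q=0: [-∞, -∞, 0, -∞]
q=1: [-∞, -4, -∞, -∞]
q=2: [-17, -22, 4, -4]
q=3: [-19, 0, 2, -9]
q=4: [-13, -2, 8, 0]
Optimal cycle mean attained by: cycle 1->2->1, total 8 + (-4), length 2.
Answer: λ = 2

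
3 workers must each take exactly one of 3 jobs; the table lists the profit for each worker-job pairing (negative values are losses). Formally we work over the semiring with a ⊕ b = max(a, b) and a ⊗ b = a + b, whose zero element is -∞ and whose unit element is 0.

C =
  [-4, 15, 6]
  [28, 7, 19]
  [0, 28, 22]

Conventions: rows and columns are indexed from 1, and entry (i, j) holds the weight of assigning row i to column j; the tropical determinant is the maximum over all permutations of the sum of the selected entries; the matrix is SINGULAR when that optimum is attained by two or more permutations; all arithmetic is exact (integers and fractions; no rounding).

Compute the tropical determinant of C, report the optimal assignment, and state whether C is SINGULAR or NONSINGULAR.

σ = (1, 2, 3): (-4) + 7 + 22 = 25
σ = (1, 3, 2): (-4) + 19 + 28 = 43
σ = (2, 1, 3): 15 + 28 + 22 = 65
σ = (2, 3, 1): 15 + 19 + 0 = 34
σ = (3, 1, 2): 6 + 28 + 28 = 62
σ = (3, 2, 1): 6 + 7 + 0 = 13
Optimal value attained by: σ = (2, 1, 3).
Answer: det⊕(C) = 65; verdict: NONSINGULAR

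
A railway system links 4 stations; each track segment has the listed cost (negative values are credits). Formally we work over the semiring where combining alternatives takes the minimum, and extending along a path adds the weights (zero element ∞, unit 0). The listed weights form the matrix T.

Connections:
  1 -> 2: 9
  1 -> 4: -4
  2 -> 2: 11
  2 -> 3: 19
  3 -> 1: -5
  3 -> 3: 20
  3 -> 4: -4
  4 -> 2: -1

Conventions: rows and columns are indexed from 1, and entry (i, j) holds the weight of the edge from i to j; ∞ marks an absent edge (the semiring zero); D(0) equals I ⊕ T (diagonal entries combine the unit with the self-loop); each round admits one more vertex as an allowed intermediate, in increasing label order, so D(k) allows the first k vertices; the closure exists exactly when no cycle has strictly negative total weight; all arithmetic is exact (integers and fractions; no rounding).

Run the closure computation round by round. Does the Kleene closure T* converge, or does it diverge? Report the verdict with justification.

D(0):
  [0, 9, ∞, -4]
  [∞, 0, 19, ∞]
  [-5, ∞, 0, -4]
  [∞, -1, ∞, 0]
D(1):
  [0, 9, ∞, -4]
  [∞, 0, 19, ∞]
  [-5, 4, 0, -9]
  [∞, -1, ∞, 0]
D(2):
  [0, 9, 28, -4]
  [∞, 0, 19, ∞]
  [-5, 4, 0, -9]
  [∞, -1, 18, 0]
D(3):
  [0, 9, 28, -4]
  [14, 0, 19, 10]
  [-5, 4, 0, -9]
  [13, -1, 18, 0]
D(4):
  [0, -5, 14, -4]
  [14, 0, 19, 10]
  [-5, -10, 0, -9]
  [13, -1, 18, 0]
Key observation: every diagonal entry stays at the unit through all rounds, so no improving cycle exists.
Answer: CONVERGES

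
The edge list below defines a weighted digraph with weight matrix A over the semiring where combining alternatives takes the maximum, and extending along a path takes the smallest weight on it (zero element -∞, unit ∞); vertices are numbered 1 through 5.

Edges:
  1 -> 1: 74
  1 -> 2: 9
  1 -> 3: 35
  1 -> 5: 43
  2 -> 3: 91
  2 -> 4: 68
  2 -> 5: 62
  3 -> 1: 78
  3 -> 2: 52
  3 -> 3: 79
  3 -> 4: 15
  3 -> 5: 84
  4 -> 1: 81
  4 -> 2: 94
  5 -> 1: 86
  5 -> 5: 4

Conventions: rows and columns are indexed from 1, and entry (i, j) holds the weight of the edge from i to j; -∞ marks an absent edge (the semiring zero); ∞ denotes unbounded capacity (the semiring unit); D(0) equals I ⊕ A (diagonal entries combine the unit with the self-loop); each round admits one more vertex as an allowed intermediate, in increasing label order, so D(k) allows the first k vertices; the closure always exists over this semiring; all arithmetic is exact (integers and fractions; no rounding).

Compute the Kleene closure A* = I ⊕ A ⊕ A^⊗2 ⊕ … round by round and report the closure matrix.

D(0):
  [∞, 9, 35, -∞, 43]
  [-∞, ∞, 91, 68, 62]
  [78, 52, ∞, 15, 84]
  [81, 94, -∞, ∞, -∞]
  [86, -∞, -∞, -∞, ∞]
D(1):
  [∞, 9, 35, -∞, 43]
  [-∞, ∞, 91, 68, 62]
  [78, 52, ∞, 15, 84]
  [81, 94, 35, ∞, 43]
  [86, 9, 35, -∞, ∞]
D(2):
  [∞, 9, 35, 9, 43]
  [-∞, ∞, 91, 68, 62]
  [78, 52, ∞, 52, 84]
  [81, 94, 91, ∞, 62]
  [86, 9, 35, 9, ∞]
D(3):
  [∞, 35, 35, 35, 43]
  [78, ∞, 91, 68, 84]
  [78, 52, ∞, 52, 84]
  [81, 94, 91, ∞, 84]
  [86, 35, 35, 35, ∞]
D(4):
  [∞, 35, 35, 35, 43]
  [78, ∞, 91, 68, 84]
  [78, 52, ∞, 52, 84]
  [81, 94, 91, ∞, 84]
  [86, 35, 35, 35, ∞]
D(5):
  [∞, 35, 35, 35, 43]
  [84, ∞, 91, 68, 84]
  [84, 52, ∞, 52, 84]
  [84, 94, 91, ∞, 84]
  [86, 35, 35, 35, ∞]
Answer: A* = [[∞, 35, 35, 35, 43], [84, ∞, 91, 68, 84], [84, 52, ∞, 52, 84], [84, 94, 91, ∞, 84], [86, 35, 35, 35, ∞]]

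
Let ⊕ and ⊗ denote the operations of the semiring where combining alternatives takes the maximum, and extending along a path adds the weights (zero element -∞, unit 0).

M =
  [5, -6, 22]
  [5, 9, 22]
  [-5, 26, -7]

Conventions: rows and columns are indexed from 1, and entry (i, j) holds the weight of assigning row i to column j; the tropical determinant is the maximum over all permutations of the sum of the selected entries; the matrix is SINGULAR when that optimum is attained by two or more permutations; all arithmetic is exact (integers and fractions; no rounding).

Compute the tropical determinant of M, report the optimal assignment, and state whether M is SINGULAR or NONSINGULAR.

σ = (1, 2, 3): 5 + 9 + (-7) = 7
σ = (1, 3, 2): 5 + 22 + 26 = 53
σ = (2, 1, 3): (-6) + 5 + (-7) = -8
σ = (2, 3, 1): (-6) + 22 + (-5) = 11
σ = (3, 1, 2): 22 + 5 + 26 = 53
σ = (3, 2, 1): 22 + 9 + (-5) = 26
Optimal value attained by: σ = (1, 3, 2).
Answer: det⊕(M) = 53; verdict: SINGULAR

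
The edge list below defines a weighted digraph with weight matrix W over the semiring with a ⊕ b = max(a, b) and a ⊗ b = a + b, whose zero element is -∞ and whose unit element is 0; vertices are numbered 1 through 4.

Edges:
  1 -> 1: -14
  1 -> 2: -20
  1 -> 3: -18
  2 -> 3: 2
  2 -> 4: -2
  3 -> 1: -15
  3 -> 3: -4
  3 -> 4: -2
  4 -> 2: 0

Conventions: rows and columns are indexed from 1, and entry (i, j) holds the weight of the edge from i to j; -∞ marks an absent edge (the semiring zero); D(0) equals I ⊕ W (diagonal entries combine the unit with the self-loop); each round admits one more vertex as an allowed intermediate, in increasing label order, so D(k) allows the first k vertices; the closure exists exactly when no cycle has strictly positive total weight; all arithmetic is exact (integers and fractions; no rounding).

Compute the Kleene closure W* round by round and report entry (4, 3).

D(0):
  [0, -20, -18, -∞]
  [-∞, 0, 2, -2]
  [-15, -∞, 0, -2]
  [-∞, 0, -∞, 0]
D(1):
  [0, -20, -18, -∞]
  [-∞, 0, 2, -2]
  [-15, -35, 0, -2]
  [-∞, 0, -∞, 0]
D(2):
  [0, -20, -18, -22]
  [-∞, 0, 2, -2]
  [-15, -35, 0, -2]
  [-∞, 0, 2, 0]
D(3):
  [0, -20, -18, -20]
  [-13, 0, 2, 0]
  [-15, -35, 0, -2]
  [-13, 0, 2, 0]
D(4):
  [0, -20, -18, -20]
  [-13, 0, 2, 0]
  [-15, -2, 0, -2]
  [-13, 0, 2, 0]
Answer: W*[4][3] = 2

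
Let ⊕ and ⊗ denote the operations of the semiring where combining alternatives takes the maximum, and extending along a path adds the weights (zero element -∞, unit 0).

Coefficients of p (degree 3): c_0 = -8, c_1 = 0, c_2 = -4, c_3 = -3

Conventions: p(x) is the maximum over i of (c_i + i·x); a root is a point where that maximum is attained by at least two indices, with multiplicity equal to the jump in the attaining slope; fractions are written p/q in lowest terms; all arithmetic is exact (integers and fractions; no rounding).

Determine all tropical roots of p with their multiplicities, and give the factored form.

hull edge (i=0, c=-8) to (i=1, c=0): slope 8, span 1
hull edge (i=1, c=0) to (i=3, c=-3): slope -3/2, span 2
Factored form: p(x) = -3 ⊗ (x ⊕ (-8)) ⊗ (x ⊕ 3/2) ⊗ (x ⊕ 3/2)
Answer: roots = -8 (mult 1), 3/2 (mult 2)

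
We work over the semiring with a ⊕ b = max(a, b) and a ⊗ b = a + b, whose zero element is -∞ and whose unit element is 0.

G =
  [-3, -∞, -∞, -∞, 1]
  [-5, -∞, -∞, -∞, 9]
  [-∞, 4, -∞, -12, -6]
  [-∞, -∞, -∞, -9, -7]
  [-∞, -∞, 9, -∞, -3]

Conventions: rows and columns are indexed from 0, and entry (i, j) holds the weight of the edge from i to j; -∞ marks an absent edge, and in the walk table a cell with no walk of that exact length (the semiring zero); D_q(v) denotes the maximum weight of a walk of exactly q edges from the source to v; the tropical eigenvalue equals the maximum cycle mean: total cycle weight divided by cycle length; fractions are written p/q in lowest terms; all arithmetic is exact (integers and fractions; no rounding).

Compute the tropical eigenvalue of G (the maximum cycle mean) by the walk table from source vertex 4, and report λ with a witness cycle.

q=0: [-∞, -∞, -∞, -∞, 0]
q=1: [-∞, -∞, 9, -∞, -3]
q=2: [-∞, 13, 6, -3, 3]
q=3: [8, 10, 12, -6, 22]
q=4: [5, 16, 31, 0, 19]
q=5: [11, 35, 28, 19, 25]
Optimal cycle mean attained by: cycle 1->4->2->1, total 9 + 9 + 4, length 3.
Answer: λ = 22/3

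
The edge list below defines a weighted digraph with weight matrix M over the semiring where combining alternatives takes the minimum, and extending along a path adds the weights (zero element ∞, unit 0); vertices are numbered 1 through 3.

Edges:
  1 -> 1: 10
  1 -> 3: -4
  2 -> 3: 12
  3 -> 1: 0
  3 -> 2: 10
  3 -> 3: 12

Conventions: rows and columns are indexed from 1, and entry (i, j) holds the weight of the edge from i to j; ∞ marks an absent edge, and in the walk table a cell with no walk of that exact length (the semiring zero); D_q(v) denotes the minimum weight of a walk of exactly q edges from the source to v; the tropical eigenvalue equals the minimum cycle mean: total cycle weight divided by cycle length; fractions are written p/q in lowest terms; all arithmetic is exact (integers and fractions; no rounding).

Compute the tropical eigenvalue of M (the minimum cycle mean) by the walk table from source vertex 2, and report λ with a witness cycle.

q=0: [∞, 0, ∞]
q=1: [∞, ∞, 12]
q=2: [12, 22, 24]
q=3: [22, 34, 8]
Optimal cycle mean attained by: cycle 1->3->1, total (-4) + 0, length 2.
Answer: λ = -2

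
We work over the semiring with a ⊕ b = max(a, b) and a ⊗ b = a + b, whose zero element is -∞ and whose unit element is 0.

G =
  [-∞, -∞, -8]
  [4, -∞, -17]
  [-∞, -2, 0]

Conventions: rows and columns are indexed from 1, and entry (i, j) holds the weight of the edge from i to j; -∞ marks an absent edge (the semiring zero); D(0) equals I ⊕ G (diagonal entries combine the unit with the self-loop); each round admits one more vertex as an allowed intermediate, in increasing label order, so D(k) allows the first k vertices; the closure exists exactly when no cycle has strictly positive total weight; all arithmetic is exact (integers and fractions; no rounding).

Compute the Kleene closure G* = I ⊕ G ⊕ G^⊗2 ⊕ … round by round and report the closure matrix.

D(0):
  [0, -∞, -8]
  [4, 0, -17]
  [-∞, -2, 0]
D(1):
  [0, -∞, -8]
  [4, 0, -4]
  [-∞, -2, 0]
D(2):
  [0, -∞, -8]
  [4, 0, -4]
  [2, -2, 0]
D(3):
  [0, -10, -8]
  [4, 0, -4]
  [2, -2, 0]
Answer: G* = [[0, -10, -8], [4, 0, -4], [2, -2, 0]]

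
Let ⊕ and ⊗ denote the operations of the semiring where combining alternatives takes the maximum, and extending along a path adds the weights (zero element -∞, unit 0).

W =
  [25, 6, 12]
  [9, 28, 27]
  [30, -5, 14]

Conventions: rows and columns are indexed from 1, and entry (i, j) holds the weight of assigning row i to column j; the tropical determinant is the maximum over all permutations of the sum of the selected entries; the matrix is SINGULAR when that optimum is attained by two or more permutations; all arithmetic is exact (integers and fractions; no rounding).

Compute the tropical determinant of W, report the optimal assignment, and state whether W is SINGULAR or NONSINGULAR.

σ = (1, 2, 3): 25 + 28 + 14 = 67
σ = (1, 3, 2): 25 + 27 + (-5) = 47
σ = (2, 1, 3): 6 + 9 + 14 = 29
σ = (2, 3, 1): 6 + 27 + 30 = 63
σ = (3, 1, 2): 12 + 9 + (-5) = 16
σ = (3, 2, 1): 12 + 28 + 30 = 70
Optimal value attained by: σ = (3, 2, 1).
Answer: det⊕(W) = 70; verdict: NONSINGULAR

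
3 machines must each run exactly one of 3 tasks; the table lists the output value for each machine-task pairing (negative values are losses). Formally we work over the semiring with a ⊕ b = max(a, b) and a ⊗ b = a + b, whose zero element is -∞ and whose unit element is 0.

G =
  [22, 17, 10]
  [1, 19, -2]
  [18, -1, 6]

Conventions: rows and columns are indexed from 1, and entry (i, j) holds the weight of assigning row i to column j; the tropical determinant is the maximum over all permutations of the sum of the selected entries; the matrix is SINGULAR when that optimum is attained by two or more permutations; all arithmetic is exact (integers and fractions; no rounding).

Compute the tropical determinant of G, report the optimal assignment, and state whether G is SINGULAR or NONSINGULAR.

σ = (1, 2, 3): 22 + 19 + 6 = 47
σ = (1, 3, 2): 22 + (-2) + (-1) = 19
σ = (2, 1, 3): 17 + 1 + 6 = 24
σ = (2, 3, 1): 17 + (-2) + 18 = 33
σ = (3, 1, 2): 10 + 1 + (-1) = 10
σ = (3, 2, 1): 10 + 19 + 18 = 47
Optimal value attained by: σ = (1, 2, 3).
Answer: det⊕(G) = 47; verdict: SINGULAR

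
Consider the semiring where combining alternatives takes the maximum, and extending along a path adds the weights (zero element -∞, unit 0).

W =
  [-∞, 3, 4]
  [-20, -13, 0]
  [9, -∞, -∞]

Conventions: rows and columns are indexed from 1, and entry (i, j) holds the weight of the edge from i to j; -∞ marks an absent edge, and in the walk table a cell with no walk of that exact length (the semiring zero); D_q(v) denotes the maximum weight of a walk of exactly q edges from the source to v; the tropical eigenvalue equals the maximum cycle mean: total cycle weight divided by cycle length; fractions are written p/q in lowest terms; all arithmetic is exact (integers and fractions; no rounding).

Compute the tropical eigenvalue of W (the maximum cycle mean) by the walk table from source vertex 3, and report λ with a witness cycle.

q=0: [-∞, -∞, 0]
q=1: [9, -∞, -∞]
q=2: [-∞, 12, 13]
q=3: [22, -1, 12]
Optimal cycle mean attained by: cycle 1->3->1, total 4 + 9, length 2.
Answer: λ = 13/2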